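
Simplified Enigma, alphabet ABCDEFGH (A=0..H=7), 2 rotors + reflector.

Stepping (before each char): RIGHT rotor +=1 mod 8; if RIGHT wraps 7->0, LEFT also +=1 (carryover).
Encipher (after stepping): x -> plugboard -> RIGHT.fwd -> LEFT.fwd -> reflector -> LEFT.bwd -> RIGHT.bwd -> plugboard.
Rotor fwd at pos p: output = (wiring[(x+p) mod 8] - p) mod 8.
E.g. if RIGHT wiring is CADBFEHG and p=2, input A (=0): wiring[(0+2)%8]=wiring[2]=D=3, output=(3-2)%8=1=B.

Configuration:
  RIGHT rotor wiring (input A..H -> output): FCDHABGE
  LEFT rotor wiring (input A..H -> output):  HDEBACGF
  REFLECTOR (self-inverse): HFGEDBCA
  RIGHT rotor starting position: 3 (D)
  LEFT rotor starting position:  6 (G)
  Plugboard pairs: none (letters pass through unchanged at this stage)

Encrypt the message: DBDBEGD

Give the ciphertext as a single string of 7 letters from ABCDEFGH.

Char 1 ('D'): step: R->4, L=6; D->plug->D->R->A->L->A->refl->H->L'->B->R'->E->plug->E
Char 2 ('B'): step: R->5, L=6; B->plug->B->R->B->L->H->refl->A->L'->A->R'->D->plug->D
Char 3 ('D'): step: R->6, L=6; D->plug->D->R->E->L->G->refl->C->L'->G->R'->B->plug->B
Char 4 ('B'): step: R->7, L=6; B->plug->B->R->G->L->C->refl->G->L'->E->R'->D->plug->D
Char 5 ('E'): step: R->0, L->7 (L advanced); E->plug->E->R->A->L->G->refl->C->L'->E->R'->H->plug->H
Char 6 ('G'): step: R->1, L=7; G->plug->G->R->D->L->F->refl->B->L'->F->R'->F->plug->F
Char 7 ('D'): step: R->2, L=7; D->plug->D->R->H->L->H->refl->A->L'->B->R'->A->plug->A

Answer: EDBDHFA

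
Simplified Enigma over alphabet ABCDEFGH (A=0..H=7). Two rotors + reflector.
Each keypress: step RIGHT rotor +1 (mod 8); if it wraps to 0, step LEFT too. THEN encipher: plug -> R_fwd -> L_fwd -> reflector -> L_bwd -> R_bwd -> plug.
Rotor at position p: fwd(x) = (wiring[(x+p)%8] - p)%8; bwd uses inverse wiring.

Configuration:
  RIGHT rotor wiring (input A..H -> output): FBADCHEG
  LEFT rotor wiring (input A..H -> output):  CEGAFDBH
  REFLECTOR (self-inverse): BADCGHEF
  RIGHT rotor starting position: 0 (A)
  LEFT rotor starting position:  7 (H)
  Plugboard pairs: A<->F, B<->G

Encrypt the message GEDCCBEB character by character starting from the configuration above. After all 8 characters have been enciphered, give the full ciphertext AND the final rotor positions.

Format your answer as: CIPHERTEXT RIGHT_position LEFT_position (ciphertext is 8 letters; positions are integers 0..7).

Answer: DBGBGGBA 0 0

Derivation:
Char 1 ('G'): step: R->1, L=7; G->plug->B->R->H->L->C->refl->D->L'->B->R'->D->plug->D
Char 2 ('E'): step: R->2, L=7; E->plug->E->R->C->L->F->refl->H->L'->D->R'->G->plug->B
Char 3 ('D'): step: R->3, L=7; D->plug->D->R->B->L->D->refl->C->L'->H->R'->B->plug->G
Char 4 ('C'): step: R->4, L=7; C->plug->C->R->A->L->A->refl->B->L'->E->R'->G->plug->B
Char 5 ('C'): step: R->5, L=7; C->plug->C->R->B->L->D->refl->C->L'->H->R'->B->plug->G
Char 6 ('B'): step: R->6, L=7; B->plug->G->R->E->L->B->refl->A->L'->A->R'->B->plug->G
Char 7 ('E'): step: R->7, L=7; E->plug->E->R->E->L->B->refl->A->L'->A->R'->G->plug->B
Char 8 ('B'): step: R->0, L->0 (L advanced); B->plug->G->R->E->L->F->refl->H->L'->H->R'->F->plug->A
Final: ciphertext=DBGBGGBA, RIGHT=0, LEFT=0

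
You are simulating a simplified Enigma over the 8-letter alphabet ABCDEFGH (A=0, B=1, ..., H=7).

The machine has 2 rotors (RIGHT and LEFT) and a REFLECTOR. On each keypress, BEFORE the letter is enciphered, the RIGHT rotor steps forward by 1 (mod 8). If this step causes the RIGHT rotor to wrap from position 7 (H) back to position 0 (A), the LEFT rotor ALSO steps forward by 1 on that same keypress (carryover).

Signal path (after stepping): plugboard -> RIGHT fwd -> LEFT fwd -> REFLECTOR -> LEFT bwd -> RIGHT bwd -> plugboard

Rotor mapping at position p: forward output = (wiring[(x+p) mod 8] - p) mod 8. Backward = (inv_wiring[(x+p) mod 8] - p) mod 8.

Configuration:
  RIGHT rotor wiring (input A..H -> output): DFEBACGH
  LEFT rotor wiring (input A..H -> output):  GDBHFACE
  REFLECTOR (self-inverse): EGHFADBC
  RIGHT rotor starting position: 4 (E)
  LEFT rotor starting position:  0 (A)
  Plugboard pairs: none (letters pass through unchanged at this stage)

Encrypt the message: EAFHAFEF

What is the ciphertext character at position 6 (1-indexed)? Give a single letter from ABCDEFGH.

Char 1 ('E'): step: R->5, L=0; E->plug->E->R->A->L->G->refl->B->L'->C->R'->C->plug->C
Char 2 ('A'): step: R->6, L=0; A->plug->A->R->A->L->G->refl->B->L'->C->R'->G->plug->G
Char 3 ('F'): step: R->7, L=0; F->plug->F->R->B->L->D->refl->F->L'->E->R'->B->plug->B
Char 4 ('H'): step: R->0, L->1 (L advanced); H->plug->H->R->H->L->F->refl->D->L'->G->R'->G->plug->G
Char 5 ('A'): step: R->1, L=1; A->plug->A->R->E->L->H->refl->C->L'->A->R'->C->plug->C
Char 6 ('F'): step: R->2, L=1; F->plug->F->R->F->L->B->refl->G->L'->C->R'->A->plug->A

A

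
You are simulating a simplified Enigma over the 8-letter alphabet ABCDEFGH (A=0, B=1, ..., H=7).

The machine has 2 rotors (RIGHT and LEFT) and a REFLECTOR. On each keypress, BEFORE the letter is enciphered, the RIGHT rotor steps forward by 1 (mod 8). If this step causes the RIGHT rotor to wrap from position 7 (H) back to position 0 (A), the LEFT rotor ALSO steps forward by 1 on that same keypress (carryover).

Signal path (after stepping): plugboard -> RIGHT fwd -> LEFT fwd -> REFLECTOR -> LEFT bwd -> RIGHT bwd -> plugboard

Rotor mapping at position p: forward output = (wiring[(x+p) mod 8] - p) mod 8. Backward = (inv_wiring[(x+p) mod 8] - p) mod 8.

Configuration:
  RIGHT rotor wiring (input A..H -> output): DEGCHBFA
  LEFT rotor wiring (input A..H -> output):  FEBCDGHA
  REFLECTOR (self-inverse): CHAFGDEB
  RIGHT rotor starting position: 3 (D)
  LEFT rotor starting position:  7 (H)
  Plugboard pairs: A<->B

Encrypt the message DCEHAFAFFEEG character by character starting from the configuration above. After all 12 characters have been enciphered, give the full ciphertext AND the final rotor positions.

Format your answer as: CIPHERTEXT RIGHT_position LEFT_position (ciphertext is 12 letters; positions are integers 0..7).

Char 1 ('D'): step: R->4, L=7; D->plug->D->R->E->L->D->refl->F->L'->C->R'->G->plug->G
Char 2 ('C'): step: R->5, L=7; C->plug->C->R->D->L->C->refl->A->L'->H->R'->E->plug->E
Char 3 ('E'): step: R->6, L=7; E->plug->E->R->A->L->B->refl->H->L'->G->R'->D->plug->D
Char 4 ('H'): step: R->7, L=7; H->plug->H->R->G->L->H->refl->B->L'->A->R'->F->plug->F
Char 5 ('A'): step: R->0, L->0 (L advanced); A->plug->B->R->E->L->D->refl->F->L'->A->R'->H->plug->H
Char 6 ('F'): step: R->1, L=0; F->plug->F->R->E->L->D->refl->F->L'->A->R'->E->plug->E
Char 7 ('A'): step: R->2, L=0; A->plug->B->R->A->L->F->refl->D->L'->E->R'->A->plug->B
Char 8 ('F'): step: R->3, L=0; F->plug->F->R->A->L->F->refl->D->L'->E->R'->B->plug->A
Char 9 ('F'): step: R->4, L=0; F->plug->F->R->A->L->F->refl->D->L'->E->R'->D->plug->D
Char 10 ('E'): step: R->5, L=0; E->plug->E->R->H->L->A->refl->C->L'->D->R'->C->plug->C
Char 11 ('E'): step: R->6, L=0; E->plug->E->R->A->L->F->refl->D->L'->E->R'->F->plug->F
Char 12 ('G'): step: R->7, L=0; G->plug->G->R->C->L->B->refl->H->L'->G->R'->H->plug->H
Final: ciphertext=GEDFHEBADCFH, RIGHT=7, LEFT=0

Answer: GEDFHEBADCFH 7 0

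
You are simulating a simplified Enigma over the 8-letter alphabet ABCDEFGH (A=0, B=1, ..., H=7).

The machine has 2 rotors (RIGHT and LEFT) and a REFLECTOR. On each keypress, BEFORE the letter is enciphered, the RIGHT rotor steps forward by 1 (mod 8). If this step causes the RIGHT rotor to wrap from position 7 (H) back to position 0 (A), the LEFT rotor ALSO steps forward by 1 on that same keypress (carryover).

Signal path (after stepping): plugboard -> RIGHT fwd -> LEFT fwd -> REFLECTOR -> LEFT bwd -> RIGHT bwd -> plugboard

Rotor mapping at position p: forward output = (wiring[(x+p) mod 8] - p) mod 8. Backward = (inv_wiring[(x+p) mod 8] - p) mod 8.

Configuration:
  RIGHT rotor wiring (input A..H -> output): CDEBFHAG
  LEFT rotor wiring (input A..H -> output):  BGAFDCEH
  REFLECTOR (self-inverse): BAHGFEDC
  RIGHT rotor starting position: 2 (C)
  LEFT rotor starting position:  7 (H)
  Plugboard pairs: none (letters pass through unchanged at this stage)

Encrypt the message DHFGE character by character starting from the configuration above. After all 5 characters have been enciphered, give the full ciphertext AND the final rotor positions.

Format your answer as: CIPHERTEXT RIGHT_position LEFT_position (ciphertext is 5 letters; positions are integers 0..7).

Answer: FFDDH 7 7

Derivation:
Char 1 ('D'): step: R->3, L=7; D->plug->D->R->F->L->E->refl->F->L'->H->R'->F->plug->F
Char 2 ('H'): step: R->4, L=7; H->plug->H->R->F->L->E->refl->F->L'->H->R'->F->plug->F
Char 3 ('F'): step: R->5, L=7; F->plug->F->R->H->L->F->refl->E->L'->F->R'->D->plug->D
Char 4 ('G'): step: R->6, L=7; G->plug->G->R->H->L->F->refl->E->L'->F->R'->D->plug->D
Char 5 ('E'): step: R->7, L=7; E->plug->E->R->C->L->H->refl->C->L'->B->R'->H->plug->H
Final: ciphertext=FFDDH, RIGHT=7, LEFT=7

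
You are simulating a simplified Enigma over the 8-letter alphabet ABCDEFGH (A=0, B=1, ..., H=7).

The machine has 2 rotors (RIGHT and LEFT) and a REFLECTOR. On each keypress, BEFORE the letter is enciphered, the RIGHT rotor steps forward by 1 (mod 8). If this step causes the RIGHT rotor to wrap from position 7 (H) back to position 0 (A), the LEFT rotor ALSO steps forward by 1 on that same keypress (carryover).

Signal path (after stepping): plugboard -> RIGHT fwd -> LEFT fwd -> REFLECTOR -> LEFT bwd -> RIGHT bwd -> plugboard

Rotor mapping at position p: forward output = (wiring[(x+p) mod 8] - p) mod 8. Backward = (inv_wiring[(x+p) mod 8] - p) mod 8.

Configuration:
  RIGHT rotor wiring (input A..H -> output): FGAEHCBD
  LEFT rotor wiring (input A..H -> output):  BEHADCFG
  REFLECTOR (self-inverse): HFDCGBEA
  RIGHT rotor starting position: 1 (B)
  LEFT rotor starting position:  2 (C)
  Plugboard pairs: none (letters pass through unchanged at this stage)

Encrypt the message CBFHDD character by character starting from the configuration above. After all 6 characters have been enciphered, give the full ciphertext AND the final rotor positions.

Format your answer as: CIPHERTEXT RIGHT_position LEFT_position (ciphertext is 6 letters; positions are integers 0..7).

Char 1 ('C'): step: R->2, L=2; C->plug->C->R->F->L->E->refl->G->L'->B->R'->F->plug->F
Char 2 ('B'): step: R->3, L=2; B->plug->B->R->E->L->D->refl->C->L'->H->R'->C->plug->C
Char 3 ('F'): step: R->4, L=2; F->plug->F->R->C->L->B->refl->F->L'->A->R'->H->plug->H
Char 4 ('H'): step: R->5, L=2; H->plug->H->R->C->L->B->refl->F->L'->A->R'->D->plug->D
Char 5 ('D'): step: R->6, L=2; D->plug->D->R->A->L->F->refl->B->L'->C->R'->E->plug->E
Char 6 ('D'): step: R->7, L=2; D->plug->D->R->B->L->G->refl->E->L'->F->R'->E->plug->E
Final: ciphertext=FCHDEE, RIGHT=7, LEFT=2

Answer: FCHDEE 7 2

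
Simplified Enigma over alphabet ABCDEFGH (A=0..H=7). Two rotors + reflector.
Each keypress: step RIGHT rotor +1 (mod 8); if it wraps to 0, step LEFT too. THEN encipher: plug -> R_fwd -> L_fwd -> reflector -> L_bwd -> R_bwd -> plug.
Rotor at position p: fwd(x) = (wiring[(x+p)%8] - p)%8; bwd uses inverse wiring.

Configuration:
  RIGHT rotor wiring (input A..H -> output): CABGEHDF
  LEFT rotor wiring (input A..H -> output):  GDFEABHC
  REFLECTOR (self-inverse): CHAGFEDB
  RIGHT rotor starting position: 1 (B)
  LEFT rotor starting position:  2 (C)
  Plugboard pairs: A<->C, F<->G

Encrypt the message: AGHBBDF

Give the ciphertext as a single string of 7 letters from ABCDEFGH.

Answer: FCCGEFA

Derivation:
Char 1 ('A'): step: R->2, L=2; A->plug->C->R->C->L->G->refl->D->L'->A->R'->G->plug->F
Char 2 ('G'): step: R->3, L=2; G->plug->F->R->H->L->B->refl->H->L'->D->R'->A->plug->C
Char 3 ('H'): step: R->4, L=2; H->plug->H->R->C->L->G->refl->D->L'->A->R'->A->plug->C
Char 4 ('B'): step: R->5, L=2; B->plug->B->R->G->L->E->refl->F->L'->E->R'->F->plug->G
Char 5 ('B'): step: R->6, L=2; B->plug->B->R->H->L->B->refl->H->L'->D->R'->E->plug->E
Char 6 ('D'): step: R->7, L=2; D->plug->D->R->C->L->G->refl->D->L'->A->R'->G->plug->F
Char 7 ('F'): step: R->0, L->3 (L advanced); F->plug->G->R->D->L->E->refl->F->L'->B->R'->C->plug->A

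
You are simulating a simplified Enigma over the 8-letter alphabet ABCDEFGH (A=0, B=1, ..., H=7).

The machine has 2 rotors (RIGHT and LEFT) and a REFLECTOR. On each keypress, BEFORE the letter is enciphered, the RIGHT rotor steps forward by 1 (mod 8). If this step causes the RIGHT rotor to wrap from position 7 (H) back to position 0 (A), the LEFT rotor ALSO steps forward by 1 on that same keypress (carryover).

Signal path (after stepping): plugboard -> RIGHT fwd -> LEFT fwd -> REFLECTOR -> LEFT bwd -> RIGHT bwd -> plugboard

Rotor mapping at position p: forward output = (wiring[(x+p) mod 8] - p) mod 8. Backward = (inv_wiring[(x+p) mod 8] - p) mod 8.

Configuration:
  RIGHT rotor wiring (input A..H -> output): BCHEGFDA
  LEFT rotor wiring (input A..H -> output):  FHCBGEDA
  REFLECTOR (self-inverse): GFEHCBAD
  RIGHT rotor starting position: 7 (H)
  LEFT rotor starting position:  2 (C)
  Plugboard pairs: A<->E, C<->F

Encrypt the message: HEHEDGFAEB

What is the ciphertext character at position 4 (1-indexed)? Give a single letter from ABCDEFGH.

Char 1 ('H'): step: R->0, L->3 (L advanced); H->plug->H->R->A->L->G->refl->A->L'->D->R'->G->plug->G
Char 2 ('E'): step: R->1, L=3; E->plug->A->R->B->L->D->refl->H->L'->H->R'->G->plug->G
Char 3 ('H'): step: R->2, L=3; H->plug->H->R->A->L->G->refl->A->L'->D->R'->D->plug->D
Char 4 ('E'): step: R->3, L=3; E->plug->A->R->B->L->D->refl->H->L'->H->R'->G->plug->G

G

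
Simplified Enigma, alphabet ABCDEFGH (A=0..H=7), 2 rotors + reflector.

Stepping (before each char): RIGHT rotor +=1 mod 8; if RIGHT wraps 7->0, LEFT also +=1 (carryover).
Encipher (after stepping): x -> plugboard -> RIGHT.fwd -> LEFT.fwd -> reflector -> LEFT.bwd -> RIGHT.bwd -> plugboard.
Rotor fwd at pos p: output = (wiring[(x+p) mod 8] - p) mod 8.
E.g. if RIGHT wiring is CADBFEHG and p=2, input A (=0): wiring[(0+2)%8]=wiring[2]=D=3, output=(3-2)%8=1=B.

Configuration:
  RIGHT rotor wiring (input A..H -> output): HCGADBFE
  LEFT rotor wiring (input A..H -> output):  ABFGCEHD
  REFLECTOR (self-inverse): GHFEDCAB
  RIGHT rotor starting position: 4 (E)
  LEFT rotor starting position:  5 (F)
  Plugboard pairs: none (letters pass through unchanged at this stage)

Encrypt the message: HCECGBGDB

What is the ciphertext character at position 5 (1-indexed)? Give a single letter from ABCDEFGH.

Char 1 ('H'): step: R->5, L=5; H->plug->H->R->G->L->B->refl->H->L'->A->R'->B->plug->B
Char 2 ('C'): step: R->6, L=5; C->plug->C->R->B->L->C->refl->F->L'->H->R'->A->plug->A
Char 3 ('E'): step: R->7, L=5; E->plug->E->R->B->L->C->refl->F->L'->H->R'->D->plug->D
Char 4 ('C'): step: R->0, L->6 (L advanced); C->plug->C->R->G->L->E->refl->D->L'->D->R'->E->plug->E
Char 5 ('G'): step: R->1, L=6; G->plug->G->R->D->L->D->refl->E->L'->G->R'->H->plug->H

H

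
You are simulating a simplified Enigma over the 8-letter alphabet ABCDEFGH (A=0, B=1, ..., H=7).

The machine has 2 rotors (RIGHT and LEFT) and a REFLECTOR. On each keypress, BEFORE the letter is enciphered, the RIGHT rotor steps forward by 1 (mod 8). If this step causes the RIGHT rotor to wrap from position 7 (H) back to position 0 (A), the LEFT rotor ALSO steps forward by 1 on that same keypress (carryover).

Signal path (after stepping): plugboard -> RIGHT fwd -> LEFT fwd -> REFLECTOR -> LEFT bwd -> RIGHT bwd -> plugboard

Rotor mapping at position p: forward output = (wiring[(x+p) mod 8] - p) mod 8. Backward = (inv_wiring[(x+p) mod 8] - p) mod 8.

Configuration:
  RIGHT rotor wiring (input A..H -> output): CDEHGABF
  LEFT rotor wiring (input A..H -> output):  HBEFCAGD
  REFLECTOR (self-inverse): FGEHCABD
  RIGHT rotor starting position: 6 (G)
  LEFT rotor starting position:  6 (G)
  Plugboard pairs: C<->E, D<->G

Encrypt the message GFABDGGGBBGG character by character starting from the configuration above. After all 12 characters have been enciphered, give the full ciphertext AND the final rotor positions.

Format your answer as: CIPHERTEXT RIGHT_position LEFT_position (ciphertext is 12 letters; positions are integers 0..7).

Char 1 ('G'): step: R->7, L=6; G->plug->D->R->F->L->H->refl->D->L'->D->R'->B->plug->B
Char 2 ('F'): step: R->0, L->7 (L advanced); F->plug->F->R->A->L->E->refl->C->L'->C->R'->A->plug->A
Char 3 ('A'): step: R->1, L=7; A->plug->A->R->C->L->C->refl->E->L'->A->R'->F->plug->F
Char 4 ('B'): step: R->2, L=7; B->plug->B->R->F->L->D->refl->H->L'->H->R'->E->plug->C
Char 5 ('D'): step: R->3, L=7; D->plug->G->R->A->L->E->refl->C->L'->C->R'->E->plug->C
Char 6 ('G'): step: R->4, L=7; G->plug->D->R->B->L->A->refl->F->L'->D->R'->H->plug->H
Char 7 ('G'): step: R->5, L=7; G->plug->D->R->F->L->D->refl->H->L'->H->R'->F->plug->F
Char 8 ('G'): step: R->6, L=7; G->plug->D->R->F->L->D->refl->H->L'->H->R'->B->plug->B
Char 9 ('B'): step: R->7, L=7; B->plug->B->R->D->L->F->refl->A->L'->B->R'->G->plug->D
Char 10 ('B'): step: R->0, L->0 (L advanced); B->plug->B->R->D->L->F->refl->A->L'->F->R'->H->plug->H
Char 11 ('G'): step: R->1, L=0; G->plug->D->R->F->L->A->refl->F->L'->D->R'->B->plug->B
Char 12 ('G'): step: R->2, L=0; G->plug->D->R->G->L->G->refl->B->L'->B->R'->H->plug->H
Final: ciphertext=BAFCCHFBDHBH, RIGHT=2, LEFT=0

Answer: BAFCCHFBDHBH 2 0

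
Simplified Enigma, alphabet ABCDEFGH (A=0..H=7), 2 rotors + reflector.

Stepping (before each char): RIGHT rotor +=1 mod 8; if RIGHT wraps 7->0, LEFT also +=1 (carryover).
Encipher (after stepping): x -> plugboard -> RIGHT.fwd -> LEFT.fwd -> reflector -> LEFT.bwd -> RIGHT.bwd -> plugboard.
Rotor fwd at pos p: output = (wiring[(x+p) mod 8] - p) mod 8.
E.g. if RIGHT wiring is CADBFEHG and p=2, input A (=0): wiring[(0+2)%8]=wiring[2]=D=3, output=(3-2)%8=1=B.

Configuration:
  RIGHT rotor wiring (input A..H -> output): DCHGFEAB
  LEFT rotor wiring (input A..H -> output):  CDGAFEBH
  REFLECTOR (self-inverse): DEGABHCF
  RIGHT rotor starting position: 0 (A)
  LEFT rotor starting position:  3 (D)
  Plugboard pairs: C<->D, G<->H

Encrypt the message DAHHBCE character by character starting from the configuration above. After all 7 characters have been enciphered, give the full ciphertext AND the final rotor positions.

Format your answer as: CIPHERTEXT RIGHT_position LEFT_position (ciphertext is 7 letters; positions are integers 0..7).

Char 1 ('D'): step: R->1, L=3; D->plug->C->R->F->L->H->refl->F->L'->A->R'->G->plug->H
Char 2 ('A'): step: R->2, L=3; A->plug->A->R->F->L->H->refl->F->L'->A->R'->H->plug->G
Char 3 ('H'): step: R->3, L=3; H->plug->G->R->H->L->D->refl->A->L'->G->R'->E->plug->E
Char 4 ('H'): step: R->4, L=3; H->plug->G->R->D->L->G->refl->C->L'->B->R'->A->plug->A
Char 5 ('B'): step: R->5, L=3; B->plug->B->R->D->L->G->refl->C->L'->B->R'->G->plug->H
Char 6 ('C'): step: R->6, L=3; C->plug->D->R->E->L->E->refl->B->L'->C->R'->A->plug->A
Char 7 ('E'): step: R->7, L=3; E->plug->E->R->H->L->D->refl->A->L'->G->R'->F->plug->F
Final: ciphertext=HGEAHAF, RIGHT=7, LEFT=3

Answer: HGEAHAF 7 3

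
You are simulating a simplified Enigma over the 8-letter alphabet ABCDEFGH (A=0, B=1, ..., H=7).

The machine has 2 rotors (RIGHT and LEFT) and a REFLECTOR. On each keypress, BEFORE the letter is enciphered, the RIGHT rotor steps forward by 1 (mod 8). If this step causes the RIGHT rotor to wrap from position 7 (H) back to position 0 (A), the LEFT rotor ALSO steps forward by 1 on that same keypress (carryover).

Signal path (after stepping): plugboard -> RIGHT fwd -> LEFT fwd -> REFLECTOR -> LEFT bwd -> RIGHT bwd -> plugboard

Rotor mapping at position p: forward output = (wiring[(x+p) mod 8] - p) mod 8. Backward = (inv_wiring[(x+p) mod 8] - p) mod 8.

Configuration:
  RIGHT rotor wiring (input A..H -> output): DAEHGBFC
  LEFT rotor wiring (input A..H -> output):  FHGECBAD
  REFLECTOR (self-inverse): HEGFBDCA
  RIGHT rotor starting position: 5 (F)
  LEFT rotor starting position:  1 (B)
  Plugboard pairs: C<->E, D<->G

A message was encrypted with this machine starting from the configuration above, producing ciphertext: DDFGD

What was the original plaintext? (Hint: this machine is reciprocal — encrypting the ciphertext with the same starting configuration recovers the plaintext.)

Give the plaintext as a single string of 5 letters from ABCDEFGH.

Char 1 ('D'): step: R->6, L=1; D->plug->G->R->A->L->G->refl->C->L'->G->R'->E->plug->C
Char 2 ('D'): step: R->7, L=1; D->plug->G->R->C->L->D->refl->F->L'->B->R'->C->plug->E
Char 3 ('F'): step: R->0, L->2 (L advanced); F->plug->F->R->B->L->C->refl->G->L'->E->R'->C->plug->E
Char 4 ('G'): step: R->1, L=2; G->plug->D->R->F->L->B->refl->E->L'->A->R'->E->plug->C
Char 5 ('D'): step: R->2, L=2; D->plug->G->R->B->L->C->refl->G->L'->E->R'->C->plug->E

Answer: CEECE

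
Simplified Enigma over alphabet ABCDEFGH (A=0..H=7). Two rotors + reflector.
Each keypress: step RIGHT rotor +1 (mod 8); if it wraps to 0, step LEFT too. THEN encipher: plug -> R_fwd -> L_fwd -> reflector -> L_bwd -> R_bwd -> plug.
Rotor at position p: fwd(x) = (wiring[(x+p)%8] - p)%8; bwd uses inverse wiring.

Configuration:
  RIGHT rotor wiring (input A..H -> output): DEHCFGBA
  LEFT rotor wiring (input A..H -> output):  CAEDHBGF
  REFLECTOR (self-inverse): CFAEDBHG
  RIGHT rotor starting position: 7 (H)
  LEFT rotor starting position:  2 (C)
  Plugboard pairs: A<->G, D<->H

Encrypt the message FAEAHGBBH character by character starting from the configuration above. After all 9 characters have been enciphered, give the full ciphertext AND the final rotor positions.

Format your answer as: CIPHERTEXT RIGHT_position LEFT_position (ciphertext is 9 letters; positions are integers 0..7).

Answer: CBFCFCCHF 0 4

Derivation:
Char 1 ('F'): step: R->0, L->3 (L advanced); F->plug->F->R->G->L->F->refl->B->L'->H->R'->C->plug->C
Char 2 ('A'): step: R->1, L=3; A->plug->G->R->H->L->B->refl->F->L'->G->R'->B->plug->B
Char 3 ('E'): step: R->2, L=3; E->plug->E->R->H->L->B->refl->F->L'->G->R'->F->plug->F
Char 4 ('A'): step: R->3, L=3; A->plug->G->R->B->L->E->refl->D->L'->D->R'->C->plug->C
Char 5 ('H'): step: R->4, L=3; H->plug->D->R->E->L->C->refl->A->L'->A->R'->F->plug->F
Char 6 ('G'): step: R->5, L=3; G->plug->A->R->B->L->E->refl->D->L'->D->R'->C->plug->C
Char 7 ('B'): step: R->6, L=3; B->plug->B->R->C->L->G->refl->H->L'->F->R'->C->plug->C
Char 8 ('B'): step: R->7, L=3; B->plug->B->R->E->L->C->refl->A->L'->A->R'->D->plug->H
Char 9 ('H'): step: R->0, L->4 (L advanced); H->plug->D->R->C->L->C->refl->A->L'->G->R'->F->plug->F
Final: ciphertext=CBFCFCCHF, RIGHT=0, LEFT=4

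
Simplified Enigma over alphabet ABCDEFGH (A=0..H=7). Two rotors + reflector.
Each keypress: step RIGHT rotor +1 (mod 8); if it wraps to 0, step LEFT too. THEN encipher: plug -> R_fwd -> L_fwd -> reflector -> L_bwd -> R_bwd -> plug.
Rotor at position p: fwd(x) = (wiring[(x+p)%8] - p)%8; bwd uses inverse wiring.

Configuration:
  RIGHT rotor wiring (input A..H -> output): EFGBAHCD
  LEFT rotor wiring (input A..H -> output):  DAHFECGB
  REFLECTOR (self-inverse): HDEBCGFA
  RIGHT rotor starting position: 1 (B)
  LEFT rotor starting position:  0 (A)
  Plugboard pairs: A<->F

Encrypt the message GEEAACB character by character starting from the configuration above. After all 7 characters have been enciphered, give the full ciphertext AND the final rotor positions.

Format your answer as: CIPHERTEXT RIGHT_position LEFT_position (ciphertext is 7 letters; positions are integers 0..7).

Char 1 ('G'): step: R->2, L=0; G->plug->G->R->C->L->H->refl->A->L'->B->R'->F->plug->A
Char 2 ('E'): step: R->3, L=0; E->plug->E->R->A->L->D->refl->B->L'->H->R'->D->plug->D
Char 3 ('E'): step: R->4, L=0; E->plug->E->R->A->L->D->refl->B->L'->H->R'->D->plug->D
Char 4 ('A'): step: R->5, L=0; A->plug->F->R->B->L->A->refl->H->L'->C->R'->A->plug->F
Char 5 ('A'): step: R->6, L=0; A->plug->F->R->D->L->F->refl->G->L'->G->R'->C->plug->C
Char 6 ('C'): step: R->7, L=0; C->plug->C->R->G->L->G->refl->F->L'->D->R'->H->plug->H
Char 7 ('B'): step: R->0, L->1 (L advanced); B->plug->B->R->F->L->F->refl->G->L'->B->R'->D->plug->D
Final: ciphertext=ADDFCHD, RIGHT=0, LEFT=1

Answer: ADDFCHD 0 1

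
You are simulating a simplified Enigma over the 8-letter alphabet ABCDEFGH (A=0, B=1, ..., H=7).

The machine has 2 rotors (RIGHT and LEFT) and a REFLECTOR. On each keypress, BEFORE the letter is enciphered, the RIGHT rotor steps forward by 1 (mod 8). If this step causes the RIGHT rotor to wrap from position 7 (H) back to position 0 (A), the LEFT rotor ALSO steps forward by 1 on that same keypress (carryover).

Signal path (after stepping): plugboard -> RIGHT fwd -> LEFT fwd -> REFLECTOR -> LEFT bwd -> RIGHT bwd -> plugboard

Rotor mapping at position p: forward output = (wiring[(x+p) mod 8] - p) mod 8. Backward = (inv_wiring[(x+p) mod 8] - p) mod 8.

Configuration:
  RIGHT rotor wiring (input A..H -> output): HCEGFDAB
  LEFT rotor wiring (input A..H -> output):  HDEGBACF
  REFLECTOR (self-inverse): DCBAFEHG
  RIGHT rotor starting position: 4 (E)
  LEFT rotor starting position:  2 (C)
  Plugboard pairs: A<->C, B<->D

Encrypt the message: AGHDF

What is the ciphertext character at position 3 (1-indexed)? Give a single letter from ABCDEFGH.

Char 1 ('A'): step: R->5, L=2; A->plug->C->R->E->L->A->refl->D->L'->F->R'->E->plug->E
Char 2 ('G'): step: R->6, L=2; G->plug->G->R->H->L->B->refl->C->L'->A->R'->F->plug->F
Char 3 ('H'): step: R->7, L=2; H->plug->H->R->B->L->E->refl->F->L'->G->R'->F->plug->F

F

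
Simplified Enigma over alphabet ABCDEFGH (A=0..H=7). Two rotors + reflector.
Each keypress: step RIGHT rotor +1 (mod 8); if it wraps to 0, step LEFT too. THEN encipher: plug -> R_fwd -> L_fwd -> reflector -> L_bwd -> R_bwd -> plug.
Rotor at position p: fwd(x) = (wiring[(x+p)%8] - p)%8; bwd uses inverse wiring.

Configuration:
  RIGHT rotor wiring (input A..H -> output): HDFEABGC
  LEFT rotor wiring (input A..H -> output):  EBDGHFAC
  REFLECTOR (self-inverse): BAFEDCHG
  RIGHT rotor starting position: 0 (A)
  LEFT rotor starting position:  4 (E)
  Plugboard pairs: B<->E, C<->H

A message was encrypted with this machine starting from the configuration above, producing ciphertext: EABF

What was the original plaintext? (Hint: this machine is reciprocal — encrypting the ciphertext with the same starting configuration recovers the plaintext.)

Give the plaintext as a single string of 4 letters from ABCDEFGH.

Char 1 ('E'): step: R->1, L=4; E->plug->B->R->E->L->A->refl->B->L'->B->R'->G->plug->G
Char 2 ('A'): step: R->2, L=4; A->plug->A->R->D->L->G->refl->H->L'->G->R'->C->plug->H
Char 3 ('B'): step: R->3, L=4; B->plug->E->R->H->L->C->refl->F->L'->F->R'->B->plug->E
Char 4 ('F'): step: R->4, L=4; F->plug->F->R->H->L->C->refl->F->L'->F->R'->B->plug->E

Answer: GHEE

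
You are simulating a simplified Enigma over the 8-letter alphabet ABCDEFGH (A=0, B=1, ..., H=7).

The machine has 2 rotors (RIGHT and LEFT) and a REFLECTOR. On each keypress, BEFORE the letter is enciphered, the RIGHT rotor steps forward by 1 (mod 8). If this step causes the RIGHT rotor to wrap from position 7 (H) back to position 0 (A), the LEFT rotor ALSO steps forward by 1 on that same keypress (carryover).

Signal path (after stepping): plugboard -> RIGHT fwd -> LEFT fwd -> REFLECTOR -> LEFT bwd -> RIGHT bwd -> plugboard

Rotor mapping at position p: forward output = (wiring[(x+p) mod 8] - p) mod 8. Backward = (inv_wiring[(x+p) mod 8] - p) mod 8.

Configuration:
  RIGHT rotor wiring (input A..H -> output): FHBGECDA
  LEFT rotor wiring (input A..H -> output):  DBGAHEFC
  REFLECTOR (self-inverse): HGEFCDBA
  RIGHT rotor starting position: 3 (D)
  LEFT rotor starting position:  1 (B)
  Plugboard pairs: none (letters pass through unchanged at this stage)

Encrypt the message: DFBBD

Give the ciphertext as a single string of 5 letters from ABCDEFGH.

Answer: EGFGC

Derivation:
Char 1 ('D'): step: R->4, L=1; D->plug->D->R->E->L->D->refl->F->L'->B->R'->E->plug->E
Char 2 ('F'): step: R->5, L=1; F->plug->F->R->E->L->D->refl->F->L'->B->R'->G->plug->G
Char 3 ('B'): step: R->6, L=1; B->plug->B->R->C->L->H->refl->A->L'->A->R'->F->plug->F
Char 4 ('B'): step: R->7, L=1; B->plug->B->R->G->L->B->refl->G->L'->D->R'->G->plug->G
Char 5 ('D'): step: R->0, L->2 (L advanced); D->plug->D->R->G->L->B->refl->G->L'->B->R'->C->plug->C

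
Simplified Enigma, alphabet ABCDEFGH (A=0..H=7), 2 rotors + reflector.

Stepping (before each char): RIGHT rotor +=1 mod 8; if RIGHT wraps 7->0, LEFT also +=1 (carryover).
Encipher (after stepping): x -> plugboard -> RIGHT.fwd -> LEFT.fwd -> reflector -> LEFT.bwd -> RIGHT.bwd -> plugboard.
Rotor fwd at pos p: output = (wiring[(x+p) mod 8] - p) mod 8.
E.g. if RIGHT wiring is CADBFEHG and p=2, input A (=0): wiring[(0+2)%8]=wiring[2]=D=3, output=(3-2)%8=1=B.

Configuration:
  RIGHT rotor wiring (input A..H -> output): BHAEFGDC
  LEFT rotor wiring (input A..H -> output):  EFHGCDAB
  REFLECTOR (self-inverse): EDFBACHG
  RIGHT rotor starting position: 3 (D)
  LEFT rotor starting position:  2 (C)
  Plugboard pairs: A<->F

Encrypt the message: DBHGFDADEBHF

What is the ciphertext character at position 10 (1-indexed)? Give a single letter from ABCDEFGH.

Char 1 ('D'): step: R->4, L=2; D->plug->D->R->G->L->C->refl->F->L'->A->R'->H->plug->H
Char 2 ('B'): step: R->5, L=2; B->plug->B->R->G->L->C->refl->F->L'->A->R'->H->plug->H
Char 3 ('H'): step: R->6, L=2; H->plug->H->R->A->L->F->refl->C->L'->G->R'->F->plug->A
Char 4 ('G'): step: R->7, L=2; G->plug->G->R->H->L->D->refl->B->L'->D->R'->A->plug->F
Char 5 ('F'): step: R->0, L->3 (L advanced); F->plug->A->R->B->L->H->refl->G->L'->E->R'->D->plug->D
Char 6 ('D'): step: R->1, L=3; D->plug->D->R->E->L->G->refl->H->L'->B->R'->G->plug->G
Char 7 ('A'): step: R->2, L=3; A->plug->F->R->A->L->D->refl->B->L'->F->R'->H->plug->H
Char 8 ('D'): step: R->3, L=3; D->plug->D->R->A->L->D->refl->B->L'->F->R'->H->plug->H
Char 9 ('E'): step: R->4, L=3; E->plug->E->R->F->L->B->refl->D->L'->A->R'->H->plug->H
Char 10 ('B'): step: R->5, L=3; B->plug->B->R->G->L->C->refl->F->L'->D->R'->F->plug->A

A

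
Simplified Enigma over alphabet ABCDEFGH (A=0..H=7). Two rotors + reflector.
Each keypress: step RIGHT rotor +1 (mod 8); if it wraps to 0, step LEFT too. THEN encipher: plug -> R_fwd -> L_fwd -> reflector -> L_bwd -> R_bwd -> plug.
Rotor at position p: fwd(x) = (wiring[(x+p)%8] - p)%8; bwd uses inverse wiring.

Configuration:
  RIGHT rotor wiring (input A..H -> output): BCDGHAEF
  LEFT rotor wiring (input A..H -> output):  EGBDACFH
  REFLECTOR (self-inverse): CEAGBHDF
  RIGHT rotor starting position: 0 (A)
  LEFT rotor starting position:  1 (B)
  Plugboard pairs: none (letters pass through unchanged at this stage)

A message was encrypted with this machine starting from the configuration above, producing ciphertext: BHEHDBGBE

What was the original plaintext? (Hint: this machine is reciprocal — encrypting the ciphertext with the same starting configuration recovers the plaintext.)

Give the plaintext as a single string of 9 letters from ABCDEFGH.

Answer: AFDDEABGA

Derivation:
Char 1 ('B'): step: R->1, L=1; B->plug->B->R->C->L->C->refl->A->L'->B->R'->A->plug->A
Char 2 ('H'): step: R->2, L=1; H->plug->H->R->A->L->F->refl->H->L'->D->R'->F->plug->F
Char 3 ('E'): step: R->3, L=1; E->plug->E->R->C->L->C->refl->A->L'->B->R'->D->plug->D
Char 4 ('H'): step: R->4, L=1; H->plug->H->R->C->L->C->refl->A->L'->B->R'->D->plug->D
Char 5 ('D'): step: R->5, L=1; D->plug->D->R->E->L->B->refl->E->L'->F->R'->E->plug->E
Char 6 ('B'): step: R->6, L=1; B->plug->B->R->H->L->D->refl->G->L'->G->R'->A->plug->A
Char 7 ('G'): step: R->7, L=1; G->plug->G->R->B->L->A->refl->C->L'->C->R'->B->plug->B
Char 8 ('B'): step: R->0, L->2 (L advanced); B->plug->B->R->C->L->G->refl->D->L'->E->R'->G->plug->G
Char 9 ('E'): step: R->1, L=2; E->plug->E->R->H->L->E->refl->B->L'->B->R'->A->plug->A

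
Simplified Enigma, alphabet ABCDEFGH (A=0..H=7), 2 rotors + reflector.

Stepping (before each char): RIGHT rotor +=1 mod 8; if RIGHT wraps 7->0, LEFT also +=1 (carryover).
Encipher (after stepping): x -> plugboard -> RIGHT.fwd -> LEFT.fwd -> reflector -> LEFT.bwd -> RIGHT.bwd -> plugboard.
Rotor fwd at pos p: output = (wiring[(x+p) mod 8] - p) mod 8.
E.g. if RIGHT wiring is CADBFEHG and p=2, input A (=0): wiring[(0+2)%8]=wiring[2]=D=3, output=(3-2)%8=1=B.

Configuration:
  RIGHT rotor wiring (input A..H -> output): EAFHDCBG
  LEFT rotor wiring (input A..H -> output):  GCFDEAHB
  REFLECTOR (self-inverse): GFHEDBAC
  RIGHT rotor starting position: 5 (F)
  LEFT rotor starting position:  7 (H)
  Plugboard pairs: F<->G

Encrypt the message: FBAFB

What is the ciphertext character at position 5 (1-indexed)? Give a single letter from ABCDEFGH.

Char 1 ('F'): step: R->6, L=7; F->plug->G->R->F->L->F->refl->B->L'->G->R'->C->plug->C
Char 2 ('B'): step: R->7, L=7; B->plug->B->R->F->L->F->refl->B->L'->G->R'->D->plug->D
Char 3 ('A'): step: R->0, L->0 (L advanced); A->plug->A->R->E->L->E->refl->D->L'->D->R'->E->plug->E
Char 4 ('F'): step: R->1, L=0; F->plug->G->R->F->L->A->refl->G->L'->A->R'->F->plug->G
Char 5 ('B'): step: R->2, L=0; B->plug->B->R->F->L->A->refl->G->L'->A->R'->D->plug->D

D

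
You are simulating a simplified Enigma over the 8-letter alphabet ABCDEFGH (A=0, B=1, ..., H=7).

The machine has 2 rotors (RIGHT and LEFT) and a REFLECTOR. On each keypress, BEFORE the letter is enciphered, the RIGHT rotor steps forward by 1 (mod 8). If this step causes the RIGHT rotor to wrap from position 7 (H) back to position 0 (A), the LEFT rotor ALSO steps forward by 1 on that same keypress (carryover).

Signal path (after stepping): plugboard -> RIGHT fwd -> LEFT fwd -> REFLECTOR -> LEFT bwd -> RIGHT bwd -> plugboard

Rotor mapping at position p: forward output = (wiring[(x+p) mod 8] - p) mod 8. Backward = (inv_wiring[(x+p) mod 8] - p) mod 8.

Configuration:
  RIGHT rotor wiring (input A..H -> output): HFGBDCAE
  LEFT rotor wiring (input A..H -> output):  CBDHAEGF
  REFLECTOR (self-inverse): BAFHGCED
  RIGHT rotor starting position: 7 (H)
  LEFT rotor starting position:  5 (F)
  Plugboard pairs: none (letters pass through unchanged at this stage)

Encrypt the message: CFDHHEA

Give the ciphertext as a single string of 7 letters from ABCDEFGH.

Answer: HDGEDAD

Derivation:
Char 1 ('C'): step: R->0, L->6 (L advanced); C->plug->C->R->G->L->C->refl->F->L'->E->R'->H->plug->H
Char 2 ('F'): step: R->1, L=6; F->plug->F->R->H->L->G->refl->E->L'->C->R'->D->plug->D
Char 3 ('D'): step: R->2, L=6; D->plug->D->R->A->L->A->refl->B->L'->F->R'->G->plug->G
Char 4 ('H'): step: R->3, L=6; H->plug->H->R->D->L->D->refl->H->L'->B->R'->E->plug->E
Char 5 ('H'): step: R->4, L=6; H->plug->H->R->F->L->B->refl->A->L'->A->R'->D->plug->D
Char 6 ('E'): step: R->5, L=6; E->plug->E->R->A->L->A->refl->B->L'->F->R'->A->plug->A
Char 7 ('A'): step: R->6, L=6; A->plug->A->R->C->L->E->refl->G->L'->H->R'->D->plug->D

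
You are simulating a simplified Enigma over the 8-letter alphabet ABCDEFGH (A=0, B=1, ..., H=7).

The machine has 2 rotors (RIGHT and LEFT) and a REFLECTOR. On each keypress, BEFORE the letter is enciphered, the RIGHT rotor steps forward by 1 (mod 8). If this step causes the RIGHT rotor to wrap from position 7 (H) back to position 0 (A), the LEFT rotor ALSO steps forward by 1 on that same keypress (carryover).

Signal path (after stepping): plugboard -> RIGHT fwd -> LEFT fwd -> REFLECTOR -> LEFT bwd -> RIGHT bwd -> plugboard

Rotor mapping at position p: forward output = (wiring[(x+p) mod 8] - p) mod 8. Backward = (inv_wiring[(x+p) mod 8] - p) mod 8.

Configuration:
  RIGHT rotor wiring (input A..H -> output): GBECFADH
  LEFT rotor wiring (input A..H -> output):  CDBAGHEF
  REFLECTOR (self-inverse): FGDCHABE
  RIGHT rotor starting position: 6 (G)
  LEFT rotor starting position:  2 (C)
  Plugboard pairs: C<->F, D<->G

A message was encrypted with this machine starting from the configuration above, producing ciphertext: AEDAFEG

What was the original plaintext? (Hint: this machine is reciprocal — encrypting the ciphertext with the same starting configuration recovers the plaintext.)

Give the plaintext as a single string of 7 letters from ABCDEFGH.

Answer: FGACBCE

Derivation:
Char 1 ('A'): step: R->7, L=2; A->plug->A->R->A->L->H->refl->E->L'->C->R'->C->plug->F
Char 2 ('E'): step: R->0, L->3 (L advanced); E->plug->E->R->F->L->H->refl->E->L'->C->R'->D->plug->G
Char 3 ('D'): step: R->1, L=3; D->plug->G->R->G->L->A->refl->F->L'->A->R'->A->plug->A
Char 4 ('A'): step: R->2, L=3; A->plug->A->R->C->L->E->refl->H->L'->F->R'->F->plug->C
Char 5 ('F'): step: R->3, L=3; F->plug->C->R->F->L->H->refl->E->L'->C->R'->B->plug->B
Char 6 ('E'): step: R->4, L=3; E->plug->E->R->C->L->E->refl->H->L'->F->R'->F->plug->C
Char 7 ('G'): step: R->5, L=3; G->plug->D->R->B->L->D->refl->C->L'->E->R'->E->plug->E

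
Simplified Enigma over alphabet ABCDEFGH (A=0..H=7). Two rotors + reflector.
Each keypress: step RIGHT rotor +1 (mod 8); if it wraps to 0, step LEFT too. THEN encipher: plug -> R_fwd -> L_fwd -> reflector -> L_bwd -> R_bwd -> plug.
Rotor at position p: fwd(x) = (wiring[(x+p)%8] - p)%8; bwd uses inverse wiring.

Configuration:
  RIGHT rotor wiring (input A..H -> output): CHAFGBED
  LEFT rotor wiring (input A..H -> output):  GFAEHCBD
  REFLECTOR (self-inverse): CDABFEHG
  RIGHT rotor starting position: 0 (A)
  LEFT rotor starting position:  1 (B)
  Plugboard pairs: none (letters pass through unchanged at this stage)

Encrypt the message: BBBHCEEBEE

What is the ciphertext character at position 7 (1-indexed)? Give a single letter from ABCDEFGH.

Char 1 ('B'): step: R->1, L=1; B->plug->B->R->H->L->F->refl->E->L'->A->R'->E->plug->E
Char 2 ('B'): step: R->2, L=1; B->plug->B->R->D->L->G->refl->H->L'->B->R'->F->plug->F
Char 3 ('B'): step: R->3, L=1; B->plug->B->R->D->L->G->refl->H->L'->B->R'->D->plug->D
Char 4 ('H'): step: R->4, L=1; H->plug->H->R->B->L->H->refl->G->L'->D->R'->F->plug->F
Char 5 ('C'): step: R->5, L=1; C->plug->C->R->G->L->C->refl->A->L'->F->R'->D->plug->D
Char 6 ('E'): step: R->6, L=1; E->plug->E->R->C->L->D->refl->B->L'->E->R'->C->plug->C
Char 7 ('E'): step: R->7, L=1; E->plug->E->R->G->L->C->refl->A->L'->F->R'->H->plug->H

H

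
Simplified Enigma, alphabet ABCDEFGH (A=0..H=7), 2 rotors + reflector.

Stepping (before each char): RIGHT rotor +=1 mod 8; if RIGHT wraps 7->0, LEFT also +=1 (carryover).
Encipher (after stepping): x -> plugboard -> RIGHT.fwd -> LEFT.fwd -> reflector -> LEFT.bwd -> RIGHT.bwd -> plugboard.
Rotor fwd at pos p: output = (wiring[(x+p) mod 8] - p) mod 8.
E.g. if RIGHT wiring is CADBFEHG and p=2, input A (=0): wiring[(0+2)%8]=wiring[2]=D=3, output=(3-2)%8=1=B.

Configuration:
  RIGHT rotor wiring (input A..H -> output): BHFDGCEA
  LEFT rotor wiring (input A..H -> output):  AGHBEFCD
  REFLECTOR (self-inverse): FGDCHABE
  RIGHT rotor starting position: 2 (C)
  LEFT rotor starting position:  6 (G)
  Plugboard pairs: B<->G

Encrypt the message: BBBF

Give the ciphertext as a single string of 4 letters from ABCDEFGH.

Answer: FFDG

Derivation:
Char 1 ('B'): step: R->3, L=6; B->plug->G->R->E->L->B->refl->G->L'->G->R'->F->plug->F
Char 2 ('B'): step: R->4, L=6; B->plug->G->R->B->L->F->refl->A->L'->D->R'->F->plug->F
Char 3 ('B'): step: R->5, L=6; B->plug->G->R->G->L->G->refl->B->L'->E->R'->D->plug->D
Char 4 ('F'): step: R->6, L=6; F->plug->F->R->F->L->D->refl->C->L'->C->R'->B->plug->G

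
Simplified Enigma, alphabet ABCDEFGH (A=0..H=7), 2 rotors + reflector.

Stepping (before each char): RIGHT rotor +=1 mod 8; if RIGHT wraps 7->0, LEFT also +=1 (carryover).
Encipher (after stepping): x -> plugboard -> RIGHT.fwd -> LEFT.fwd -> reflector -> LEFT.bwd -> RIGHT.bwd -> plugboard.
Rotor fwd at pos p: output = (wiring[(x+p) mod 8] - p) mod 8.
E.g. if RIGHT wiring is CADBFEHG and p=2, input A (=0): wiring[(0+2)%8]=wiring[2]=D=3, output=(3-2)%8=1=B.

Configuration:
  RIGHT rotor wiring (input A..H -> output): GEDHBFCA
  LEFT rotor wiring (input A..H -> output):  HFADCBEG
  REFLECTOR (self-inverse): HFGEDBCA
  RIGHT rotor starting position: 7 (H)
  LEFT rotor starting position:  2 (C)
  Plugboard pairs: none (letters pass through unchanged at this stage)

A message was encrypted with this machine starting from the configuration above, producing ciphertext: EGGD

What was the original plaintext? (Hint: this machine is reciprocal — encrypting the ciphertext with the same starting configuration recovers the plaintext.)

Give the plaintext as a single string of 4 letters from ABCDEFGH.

Answer: HABF

Derivation:
Char 1 ('E'): step: R->0, L->3 (L advanced); E->plug->E->R->B->L->H->refl->A->L'->A->R'->H->plug->H
Char 2 ('G'): step: R->1, L=3; G->plug->G->R->H->L->F->refl->B->L'->D->R'->A->plug->A
Char 3 ('G'): step: R->2, L=3; G->plug->G->R->E->L->D->refl->E->L'->F->R'->B->plug->B
Char 4 ('D'): step: R->3, L=3; D->plug->D->R->H->L->F->refl->B->L'->D->R'->F->plug->F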